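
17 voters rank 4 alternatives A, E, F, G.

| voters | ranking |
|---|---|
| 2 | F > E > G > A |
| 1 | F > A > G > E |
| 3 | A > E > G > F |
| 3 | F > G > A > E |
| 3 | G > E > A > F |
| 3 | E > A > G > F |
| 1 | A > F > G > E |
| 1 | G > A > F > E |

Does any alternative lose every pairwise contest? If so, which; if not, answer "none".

F

Head-to-head results (17 voters):
A vs E: A, 9–8.
A vs F: A preferred on 3+3+3+1+1 = 11 ballots; A wins 11–6.
A vs G: 8 to 9, G.
E vs F: 9 to 8, E.
E–G: G 9–8.
F vs G: G, 10–7.
F is beaten in every head-to-head and is the Condorcet loser.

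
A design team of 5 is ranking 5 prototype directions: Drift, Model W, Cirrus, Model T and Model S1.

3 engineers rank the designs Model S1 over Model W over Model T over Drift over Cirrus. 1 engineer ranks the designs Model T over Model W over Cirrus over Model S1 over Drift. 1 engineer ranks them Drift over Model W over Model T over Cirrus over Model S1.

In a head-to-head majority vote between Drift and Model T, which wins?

Model T

Ballots ranking Drift above Model T: 1.
Ballots ranking Model T above Drift: 5 − 1 = 4.
Model T wins the head-to-head 4–1.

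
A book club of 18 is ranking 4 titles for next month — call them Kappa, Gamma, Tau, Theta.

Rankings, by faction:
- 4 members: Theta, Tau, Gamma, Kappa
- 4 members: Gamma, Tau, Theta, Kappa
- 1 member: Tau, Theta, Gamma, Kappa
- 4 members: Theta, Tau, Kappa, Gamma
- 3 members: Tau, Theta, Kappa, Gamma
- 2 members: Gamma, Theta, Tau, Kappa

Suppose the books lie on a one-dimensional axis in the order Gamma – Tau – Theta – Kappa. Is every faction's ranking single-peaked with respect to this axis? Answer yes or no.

no

Axis positions: Gamma=1, Tau=2, Theta=3, Kappa=4.
Faction 1 (peak Theta at position 3): ranking walks positions 3-2-1-4, expanding outward from the peak — single-peaked.
Faction 2 (peak Gamma at position 1): ranking walks positions 1-2-3-4, expanding outward from the peak — single-peaked.
Faction 3 (peak Tau at position 2): ranking walks positions 2-3-1-4, expanding outward from the peak — single-peaked.
Faction 4 (peak Theta at position 3): ranking walks positions 3-2-4-1, expanding outward from the peak — single-peaked.
Faction 5 (peak Tau at position 2): ranking walks positions 2-3-4-1, expanding outward from the peak — single-peaked.
Faction 6: ranking walks positions 1-3-2-4; Theta is ranked above Tau even though Tau lies between Theta and the peak Gamma on the axis — preferences dip and rise again. Not single-peaked.
Faction 6 violates single-peakedness, so the profile is not single-peaked on this axis.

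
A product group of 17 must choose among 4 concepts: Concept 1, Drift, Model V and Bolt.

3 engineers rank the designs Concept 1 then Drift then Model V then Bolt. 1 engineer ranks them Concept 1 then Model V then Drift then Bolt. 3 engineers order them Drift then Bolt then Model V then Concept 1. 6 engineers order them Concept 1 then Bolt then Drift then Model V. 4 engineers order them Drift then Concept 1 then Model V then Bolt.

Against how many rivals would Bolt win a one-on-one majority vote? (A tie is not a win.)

1

Bolt against each rival (17 engineers):
Bolt vs Concept 1: Bolt preferred on 3 ballots; Concept 1 wins 14–3.
Bolt vs Drift: Drift, 11–6.
Bolt vs Model V: Bolt, 9–8.
Bolt beats Model V; loses to Concept 1, Drift — 1 pairwise win.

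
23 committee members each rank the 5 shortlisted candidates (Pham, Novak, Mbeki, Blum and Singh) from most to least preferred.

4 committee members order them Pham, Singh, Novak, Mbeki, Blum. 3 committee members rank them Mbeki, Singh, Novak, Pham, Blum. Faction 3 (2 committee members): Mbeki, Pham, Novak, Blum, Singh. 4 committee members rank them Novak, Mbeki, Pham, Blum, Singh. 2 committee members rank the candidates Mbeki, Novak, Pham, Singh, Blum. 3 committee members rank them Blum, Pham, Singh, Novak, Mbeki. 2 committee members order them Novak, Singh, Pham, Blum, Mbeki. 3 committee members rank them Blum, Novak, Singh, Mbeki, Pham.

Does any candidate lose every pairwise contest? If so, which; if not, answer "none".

Pairwise majorities:
Pham vs Novak: Pham preferred on 4+2+3 = 9 ballots; Novak wins 14–9.
Pham vs Mbeki: Pham preferred on 4+3+2 = 9 ballots; Mbeki wins 14–9.
Pham vs Blum: Pham wins 17–6.
Pham vs Singh: Pham is ranked higher on 4+2+4+2+3 = 15 ballots, Singh on 8. Pham wins 15–8.
Novak vs Mbeki: Novak, 16–7.
Novak–Blum: Novak 17–6.
Novak–Singh: Novak 13–10.
Mbeki vs Blum: 4+3+2+4+2 = 15 for Mbeki, 8 for Blum — Mbeki by 15–8.
Mbeki vs Singh: Singh wins 12–11.
Blum vs Singh: Blum is ranked higher on 2+4+3+3 = 12 ballots, Singh on 11. Blum wins 12–11.
No candidate is winless: Pham beats Blum; Novak beats Pham; Mbeki beats Pham; Blum beats Singh; Singh beats Mbeki. There is no Condorcet loser.

none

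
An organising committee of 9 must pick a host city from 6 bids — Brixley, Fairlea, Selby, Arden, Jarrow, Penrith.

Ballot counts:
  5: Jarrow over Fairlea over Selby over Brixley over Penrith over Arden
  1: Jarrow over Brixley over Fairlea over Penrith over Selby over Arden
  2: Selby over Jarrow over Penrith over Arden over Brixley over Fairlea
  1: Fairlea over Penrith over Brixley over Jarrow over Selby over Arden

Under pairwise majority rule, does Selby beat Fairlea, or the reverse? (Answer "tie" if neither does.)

Fairlea

Ballots ranking Selby above Fairlea: 2.
Ballots ranking Fairlea above Selby: 9 − 2 = 7.
Fairlea wins the head-to-head 7–2.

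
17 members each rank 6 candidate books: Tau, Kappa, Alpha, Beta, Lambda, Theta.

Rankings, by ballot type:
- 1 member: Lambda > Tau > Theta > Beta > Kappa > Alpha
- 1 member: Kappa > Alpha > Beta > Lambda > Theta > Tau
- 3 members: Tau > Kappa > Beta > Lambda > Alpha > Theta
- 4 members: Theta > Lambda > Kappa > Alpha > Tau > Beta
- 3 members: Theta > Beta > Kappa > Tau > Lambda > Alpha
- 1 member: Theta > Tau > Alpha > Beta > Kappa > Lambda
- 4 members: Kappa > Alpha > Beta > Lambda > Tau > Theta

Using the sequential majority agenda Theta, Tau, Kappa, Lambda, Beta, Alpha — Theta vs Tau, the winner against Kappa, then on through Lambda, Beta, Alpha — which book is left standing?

Alpha

Round 1: Theta vs Tau — 9–8, Theta advances.
Round 2: Theta vs Kappa — 9–8, Theta advances.
Round 3: Theta vs Lambda — 8–9, Lambda advances.
Round 4: Lambda vs Beta — 5–12, Beta advances.
Round 5: Beta vs Alpha — 7–10, Alpha advances.
The agenda winner is Alpha.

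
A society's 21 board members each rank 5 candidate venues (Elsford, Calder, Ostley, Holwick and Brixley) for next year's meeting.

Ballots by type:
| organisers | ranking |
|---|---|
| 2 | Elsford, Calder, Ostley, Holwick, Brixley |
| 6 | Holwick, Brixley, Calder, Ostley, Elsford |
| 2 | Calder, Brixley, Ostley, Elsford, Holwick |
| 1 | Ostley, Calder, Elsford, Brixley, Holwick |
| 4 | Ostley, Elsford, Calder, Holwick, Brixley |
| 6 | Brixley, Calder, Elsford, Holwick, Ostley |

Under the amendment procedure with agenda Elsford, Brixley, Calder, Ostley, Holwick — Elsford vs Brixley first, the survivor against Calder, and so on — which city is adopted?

Round 1: Elsford vs Brixley — 7–14, Brixley advances.
Round 2: Brixley vs Calder — 12–9, Brixley advances.
Round 3: Brixley vs Ostley — 14–7, Brixley advances.
Round 4: Brixley vs Holwick — 9–12, Holwick advances.
The agenda winner is Holwick.

Holwick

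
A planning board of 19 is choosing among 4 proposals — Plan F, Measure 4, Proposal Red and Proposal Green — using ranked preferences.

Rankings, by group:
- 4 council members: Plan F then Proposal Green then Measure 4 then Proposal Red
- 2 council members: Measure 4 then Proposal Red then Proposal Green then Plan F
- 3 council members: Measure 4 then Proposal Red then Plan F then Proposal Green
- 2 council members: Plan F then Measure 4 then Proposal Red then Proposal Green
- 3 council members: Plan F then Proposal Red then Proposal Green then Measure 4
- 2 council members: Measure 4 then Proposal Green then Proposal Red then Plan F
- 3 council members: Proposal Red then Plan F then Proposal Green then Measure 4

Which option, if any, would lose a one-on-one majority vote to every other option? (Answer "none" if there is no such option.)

none

Head-to-head results (19 council members):
Plan F–Measure 4: Plan F 12–7.
Plan F–Proposal Red: Proposal Red 10–9.
Plan F–Proposal Green: Plan F 15–4.
Measure 4 vs Proposal Red: 13 to 6, Measure 4.
Measure 4 vs Proposal Green: Measure 4 preferred on 2+3+2+2 = 9 ballots; Proposal Green wins 10–9.
Proposal Red vs Proposal Green: 2+3+2+3+3 = 13 for Proposal Red, 6 for Proposal Green — Proposal Red by 13–6.
Every option wins at least one matchup (Plan F beats Measure 4; Measure 4 beats Proposal Red; Proposal Red beats Plan F; Proposal Green beats Measure 4), so there is no Condorcet loser.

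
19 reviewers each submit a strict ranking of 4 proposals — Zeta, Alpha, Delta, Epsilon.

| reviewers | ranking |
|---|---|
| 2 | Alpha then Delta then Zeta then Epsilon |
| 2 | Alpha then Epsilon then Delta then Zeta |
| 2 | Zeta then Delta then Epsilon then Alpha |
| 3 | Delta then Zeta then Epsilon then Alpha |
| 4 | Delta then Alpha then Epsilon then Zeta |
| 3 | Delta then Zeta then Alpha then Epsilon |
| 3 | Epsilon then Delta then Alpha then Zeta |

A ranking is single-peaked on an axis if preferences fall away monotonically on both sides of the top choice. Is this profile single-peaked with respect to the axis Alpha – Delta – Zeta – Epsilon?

no

Axis positions: Alpha=1, Delta=2, Zeta=3, Epsilon=4.
Cluster 1 (peak Alpha at position 1): ranking walks positions 1-2-3-4, expanding outward from the peak — single-peaked.
Cluster 2: ranking walks positions 1-4-2-3; Epsilon is ranked above Delta even though Delta lies between Epsilon and the peak Alpha on the axis — preferences dip and rise again. Not single-peaked.
Cluster 3 (peak Zeta at position 3): ranking walks positions 3-2-4-1, expanding outward from the peak — single-peaked.
Cluster 4 (peak Delta at position 2): ranking walks positions 2-3-4-1, expanding outward from the peak — single-peaked.
Cluster 5: ranking walks positions 2-1-4-3; Epsilon is ranked above Zeta even though Zeta lies between Epsilon and the peak Delta on the axis — preferences dip and rise again. Not single-peaked.
Cluster 6 (peak Delta at position 2): ranking walks positions 2-3-1-4, expanding outward from the peak — single-peaked.
Cluster 7: ranking walks positions 4-2-1-3; Delta is ranked above Zeta even though Zeta lies between Delta and the peak Epsilon on the axis — preferences dip and rise again. Not single-peaked.
Cluster 2 violates single-peakedness, so the profile is not single-peaked on this axis.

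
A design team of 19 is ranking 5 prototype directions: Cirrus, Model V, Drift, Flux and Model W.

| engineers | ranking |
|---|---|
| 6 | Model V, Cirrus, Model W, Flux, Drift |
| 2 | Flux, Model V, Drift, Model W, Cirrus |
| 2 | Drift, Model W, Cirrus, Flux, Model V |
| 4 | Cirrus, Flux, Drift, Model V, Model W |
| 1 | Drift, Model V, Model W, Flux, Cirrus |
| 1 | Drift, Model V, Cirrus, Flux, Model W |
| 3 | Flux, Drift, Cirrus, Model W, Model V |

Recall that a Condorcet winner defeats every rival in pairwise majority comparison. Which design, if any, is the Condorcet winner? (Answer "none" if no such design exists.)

none

Pairwise majorities:
Cirrus vs Model V: Model V wins 10–9.
Cirrus vs Drift: Cirrus wins 10–9.
Cirrus vs Flux: Cirrus, 13–6.
Cirrus vs Model W: Cirrus wins 14–5.
Model V–Drift: Drift 11–8.
Model V vs Flux: Flux wins 11–8.
Model V–Model W: Model V 14–5.
Drift vs Flux: Flux wins 15–4.
Drift vs Model W: Drift wins 13–6.
Flux vs Model W: Flux, 10–9.
No design is unbeaten: Cirrus loses to Model V; Model V loses to Drift; Drift loses to Cirrus; Flux loses to Cirrus; Model W loses to Cirrus. In particular Cirrus beats Drift beats Model V beats Cirrus is a majority cycle — no Condorcet winner exists.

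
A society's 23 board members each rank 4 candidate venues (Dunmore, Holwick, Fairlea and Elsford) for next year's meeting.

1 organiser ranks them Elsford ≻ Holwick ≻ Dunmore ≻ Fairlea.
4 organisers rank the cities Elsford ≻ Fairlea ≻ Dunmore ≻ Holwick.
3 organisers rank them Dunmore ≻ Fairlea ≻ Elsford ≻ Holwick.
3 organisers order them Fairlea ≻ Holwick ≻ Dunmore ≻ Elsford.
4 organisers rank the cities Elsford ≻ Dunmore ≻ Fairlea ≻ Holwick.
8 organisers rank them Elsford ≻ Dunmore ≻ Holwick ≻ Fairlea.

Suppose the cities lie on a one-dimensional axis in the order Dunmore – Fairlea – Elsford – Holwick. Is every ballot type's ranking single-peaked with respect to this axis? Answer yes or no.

no

Axis positions: Dunmore=1, Fairlea=2, Elsford=3, Holwick=4.
Ballot type 1: ranking walks positions 3-4-1-2; Dunmore is ranked above Fairlea even though Fairlea lies between Dunmore and the peak Elsford on the axis — preferences dip and rise again. Not single-peaked.
Ballot type 2 (peak Elsford at position 3): ranking walks positions 3-2-1-4, expanding outward from the peak — single-peaked.
Ballot type 3 (peak Dunmore at position 1): ranking walks positions 1-2-3-4, expanding outward from the peak — single-peaked.
Ballot type 4: ranking walks positions 2-4-1-3; Holwick is ranked above Elsford even though Elsford lies between Holwick and the peak Fairlea on the axis — preferences dip and rise again. Not single-peaked.
Ballot type 5: ranking walks positions 3-1-2-4; Dunmore is ranked above Fairlea even though Fairlea lies between Dunmore and the peak Elsford on the axis — preferences dip and rise again. Not single-peaked.
Ballot type 6: ranking walks positions 3-1-4-2; Dunmore is ranked above Fairlea even though Fairlea lies between Dunmore and the peak Elsford on the axis — preferences dip and rise again. Not single-peaked.
Ballot type 1 violates single-peakedness, so the profile is not single-peaked on this axis.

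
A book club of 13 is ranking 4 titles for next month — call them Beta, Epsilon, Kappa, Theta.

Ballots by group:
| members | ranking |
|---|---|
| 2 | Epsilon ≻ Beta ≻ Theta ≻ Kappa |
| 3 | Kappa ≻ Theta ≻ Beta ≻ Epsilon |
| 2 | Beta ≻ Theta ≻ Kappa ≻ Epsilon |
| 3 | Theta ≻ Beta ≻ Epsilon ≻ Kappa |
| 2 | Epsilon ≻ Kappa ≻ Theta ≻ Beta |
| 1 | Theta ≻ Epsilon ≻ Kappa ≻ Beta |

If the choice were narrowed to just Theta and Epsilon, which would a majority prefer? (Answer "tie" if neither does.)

Ballots ranking Theta above Epsilon: 3 + 2 + 3 + 1 = 9.
Ballots ranking Epsilon above Theta: 13 − 9 = 4.
Theta wins the head-to-head 9–4.

Theta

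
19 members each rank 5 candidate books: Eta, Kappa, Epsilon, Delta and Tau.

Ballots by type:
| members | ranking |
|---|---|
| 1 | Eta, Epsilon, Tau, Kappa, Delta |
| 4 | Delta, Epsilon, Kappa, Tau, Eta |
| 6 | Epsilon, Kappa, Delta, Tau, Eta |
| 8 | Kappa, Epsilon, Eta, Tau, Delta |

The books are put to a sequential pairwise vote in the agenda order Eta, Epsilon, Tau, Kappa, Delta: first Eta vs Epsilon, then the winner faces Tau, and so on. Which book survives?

Round 1: Eta vs Epsilon — 1–18, Epsilon advances.
Round 2: Epsilon vs Tau — 19–0, Epsilon advances.
Round 3: Epsilon vs Kappa — 11–8, Epsilon advances.
Round 4: Epsilon vs Delta — 15–4, Epsilon advances.
The agenda winner is Epsilon.

Epsilon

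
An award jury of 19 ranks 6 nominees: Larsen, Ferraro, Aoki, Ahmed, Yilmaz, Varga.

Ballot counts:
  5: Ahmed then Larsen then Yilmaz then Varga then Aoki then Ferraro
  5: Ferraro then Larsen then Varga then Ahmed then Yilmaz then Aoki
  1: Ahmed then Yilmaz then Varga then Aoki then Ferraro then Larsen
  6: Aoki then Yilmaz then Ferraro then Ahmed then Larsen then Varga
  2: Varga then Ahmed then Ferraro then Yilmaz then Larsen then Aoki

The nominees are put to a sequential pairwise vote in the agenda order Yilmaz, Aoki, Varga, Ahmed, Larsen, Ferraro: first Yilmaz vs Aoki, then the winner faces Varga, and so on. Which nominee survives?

Ferraro

Round 1: Yilmaz vs Aoki — 13–6, Yilmaz advances.
Round 2: Yilmaz vs Varga — 12–7, Yilmaz advances.
Round 3: Yilmaz vs Ahmed — 6–13, Ahmed advances.
Round 4: Ahmed vs Larsen — 14–5, Ahmed advances.
Round 5: Ahmed vs Ferraro — 8–11, Ferraro advances.
The agenda winner is Ferraro.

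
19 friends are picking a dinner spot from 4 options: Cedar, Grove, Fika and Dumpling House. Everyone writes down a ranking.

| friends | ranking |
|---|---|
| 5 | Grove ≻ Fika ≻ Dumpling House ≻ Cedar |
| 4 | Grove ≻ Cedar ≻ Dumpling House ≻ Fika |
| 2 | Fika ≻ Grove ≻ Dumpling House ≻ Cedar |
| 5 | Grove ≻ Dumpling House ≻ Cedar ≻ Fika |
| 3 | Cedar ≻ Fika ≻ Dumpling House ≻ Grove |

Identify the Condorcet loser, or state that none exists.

none

Pairwise majorities:
Cedar vs Grove: Cedar is ranked higher on 3 ballots, Grove on 16. Grove wins 16–3.
Cedar vs Fika: Cedar is ranked higher on 4+5+3 = 12 ballots, Fika on 7. Cedar wins 12–7.
Cedar vs Dumpling House: 7 to 12, Dumpling House.
Grove vs Fika: Grove wins 14–5.
Grove–Dumpling House: Grove 16–3.
Fika vs Dumpling House: Fika preferred on 5+2+3 = 10 ballots; Fika wins 10–9.
Every restaurant wins at least one matchup (Cedar beats Fika; Grove beats Cedar; Fika beats Dumpling House; Dumpling House beats Cedar), so there is no Condorcet loser.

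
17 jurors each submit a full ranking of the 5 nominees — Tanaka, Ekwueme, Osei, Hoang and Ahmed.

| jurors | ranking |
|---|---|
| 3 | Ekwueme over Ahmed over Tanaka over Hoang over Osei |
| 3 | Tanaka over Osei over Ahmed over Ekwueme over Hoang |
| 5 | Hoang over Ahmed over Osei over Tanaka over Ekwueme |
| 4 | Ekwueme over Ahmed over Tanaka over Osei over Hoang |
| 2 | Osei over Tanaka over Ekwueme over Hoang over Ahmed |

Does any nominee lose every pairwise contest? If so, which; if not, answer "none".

Pairwise majorities:
Tanaka vs Ekwueme: Tanaka, 10–7.
Tanaka vs Osei: 3+3+4 = 10 for Tanaka, 7 for Osei — Tanaka by 10–7.
Tanaka vs Hoang: Tanaka wins 12–5.
Tanaka vs Ahmed: 3+2 = 5 for Tanaka, 12 for Ahmed — Ahmed by 12–5.
Ekwueme vs Osei: Osei, 10–7.
Ekwueme vs Hoang: Ekwueme preferred on 3+3+4+2 = 12 ballots; Ekwueme wins 12–5.
Ekwueme vs Ahmed: Ekwueme is ranked higher on 3+4+2 = 9 ballots, Ahmed on 8. Ekwueme wins 9–8.
Osei vs Hoang: Osei is ranked higher on 3+4+2 = 9 ballots, Hoang on 8. Osei wins 9–8.
Osei–Ahmed: Ahmed 12–5.
Hoang vs Ahmed: Ahmed wins 10–7.
Only Hoang has no wins; Hoang is the Condorcet loser.

Hoang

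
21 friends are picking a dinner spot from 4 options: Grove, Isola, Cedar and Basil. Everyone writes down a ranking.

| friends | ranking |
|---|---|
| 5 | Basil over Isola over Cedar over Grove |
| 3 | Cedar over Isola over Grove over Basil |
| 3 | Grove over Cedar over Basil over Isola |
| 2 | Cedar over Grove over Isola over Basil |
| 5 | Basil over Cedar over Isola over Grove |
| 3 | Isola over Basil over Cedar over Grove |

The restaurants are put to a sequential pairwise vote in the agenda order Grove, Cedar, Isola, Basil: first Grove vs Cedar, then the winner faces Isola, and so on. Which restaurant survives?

Round 1: Grove vs Cedar — 3–18, Cedar advances.
Round 2: Cedar vs Isola — 13–8, Cedar advances.
Round 3: Cedar vs Basil — 8–13, Basil advances.
Basil survives the agenda.

Basil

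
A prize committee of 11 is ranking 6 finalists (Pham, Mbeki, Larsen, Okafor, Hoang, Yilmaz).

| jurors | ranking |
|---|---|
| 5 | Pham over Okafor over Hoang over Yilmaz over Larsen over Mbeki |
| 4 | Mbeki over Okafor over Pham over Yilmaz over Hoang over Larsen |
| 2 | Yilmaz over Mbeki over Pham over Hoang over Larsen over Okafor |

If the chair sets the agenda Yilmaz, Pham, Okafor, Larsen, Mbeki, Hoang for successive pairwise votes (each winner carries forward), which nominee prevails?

Mbeki

Round 1: Yilmaz vs Pham — 2–9, Pham advances.
Round 2: Pham vs Okafor — 7–4, Pham advances.
Round 3: Pham vs Larsen — 11–0, Pham advances.
Round 4: Pham vs Mbeki — 5–6, Mbeki advances.
Round 5: Mbeki vs Hoang — 6–5, Mbeki advances.
The agenda winner is Mbeki.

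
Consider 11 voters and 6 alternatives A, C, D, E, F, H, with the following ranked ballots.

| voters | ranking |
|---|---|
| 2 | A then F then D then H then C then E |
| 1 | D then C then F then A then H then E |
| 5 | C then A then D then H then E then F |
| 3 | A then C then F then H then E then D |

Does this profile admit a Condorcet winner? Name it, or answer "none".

C

Check each pair by majority over 11 ballots:
A–C: C 6–5.
A vs D: A wins 10–1.
A vs E: A wins 11–0.
A vs F: 10 to 1, A.
A vs H: A preferred on 2+1+5+3 = 11 ballots; A wins 11–0.
C vs D: C is ranked higher on 5+3 = 8 ballots, D on 3. C wins 8–3.
C vs E: C, 11–0.
C vs F: 1+5+3 = 9 for C, 2 for F — C by 9–2.
C vs H: C preferred on 1+5+3 = 9 ballots; C wins 9–2.
D vs E: D, 8–3.
D vs F: D preferred on 1+5 = 6 ballots; D wins 6–5.
D vs H: D preferred on 2+1+5 = 8 ballots; D wins 8–3.
E vs F: E is ranked higher on 5 ballots, F on 6. F wins 6–5.
E vs H: H, 11–0.
F–H: F 6–5.
C wins every pairwise contest, so C is the Condorcet winner.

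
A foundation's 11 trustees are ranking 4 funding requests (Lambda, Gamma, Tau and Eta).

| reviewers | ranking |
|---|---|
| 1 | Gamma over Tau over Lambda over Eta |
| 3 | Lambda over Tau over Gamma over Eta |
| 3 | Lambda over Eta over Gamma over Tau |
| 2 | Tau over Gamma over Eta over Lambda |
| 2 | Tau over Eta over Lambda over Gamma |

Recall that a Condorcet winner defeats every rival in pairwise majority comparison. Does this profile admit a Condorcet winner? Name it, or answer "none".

Lambda

Pairwise majorities:
Lambda–Gamma: Lambda 8–3.
Lambda–Tau: Lambda 6–5.
Lambda vs Eta: Lambda, 7–4.
Gamma–Tau: Tau 7–4.
Gamma vs Eta: Gamma, 6–5.
Tau vs Eta: Tau wins 8–3.
Lambda defeats every rival head-to-head and is the Condorcet winner.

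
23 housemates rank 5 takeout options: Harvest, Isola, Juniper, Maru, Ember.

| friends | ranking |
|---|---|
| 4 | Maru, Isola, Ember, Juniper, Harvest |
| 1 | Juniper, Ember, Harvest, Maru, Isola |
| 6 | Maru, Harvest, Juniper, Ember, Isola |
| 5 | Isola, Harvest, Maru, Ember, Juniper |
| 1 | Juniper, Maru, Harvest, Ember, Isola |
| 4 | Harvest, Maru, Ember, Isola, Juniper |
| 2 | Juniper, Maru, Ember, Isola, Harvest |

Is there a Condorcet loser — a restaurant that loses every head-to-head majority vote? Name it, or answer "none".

Juniper

Pairwise majorities:
Harvest–Isola: Harvest 12–11.
Harvest vs Juniper: Harvest is ranked higher on 6+5+4 = 15 ballots, Juniper on 8. Harvest wins 15–8.
Harvest vs Maru: Harvest preferred on 1+5+4 = 10 ballots; Maru wins 13–10.
Harvest vs Ember: Harvest is ranked higher on 6+5+1+4 = 16 ballots, Ember on 7. Harvest wins 16–7.
Isola vs Juniper: Isola wins 13–10.
Isola vs Maru: 5 for Isola, 18 for Maru — Maru by 18–5.
Isola vs Ember: Ember, 14–9.
Juniper vs Maru: Juniper preferred on 1+1+2 = 4 ballots; Maru wins 19–4.
Juniper vs Ember: Juniper preferred on 1+6+1+2 = 10 ballots; Ember wins 13–10.
Maru vs Ember: Maru preferred on 4+6+5+1+4+2 = 22 ballots; Maru wins 22–1.
Juniper is beaten in every head-to-head and is the Condorcet loser.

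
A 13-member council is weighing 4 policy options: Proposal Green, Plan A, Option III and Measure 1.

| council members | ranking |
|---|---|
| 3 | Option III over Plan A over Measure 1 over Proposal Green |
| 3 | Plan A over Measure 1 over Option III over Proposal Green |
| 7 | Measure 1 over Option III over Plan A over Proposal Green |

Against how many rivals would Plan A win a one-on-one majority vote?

Plan A against each rival (13 council members):
Plan A vs Proposal Green: Plan A, 13–0.
Plan A vs Option III: 3 for Plan A, 10 for Option III — Option III by 10–3.
Plan A–Measure 1: Measure 1 7–6.
Plan A beats Proposal Green; loses to Option III, Measure 1 — 1 pairwise win.

1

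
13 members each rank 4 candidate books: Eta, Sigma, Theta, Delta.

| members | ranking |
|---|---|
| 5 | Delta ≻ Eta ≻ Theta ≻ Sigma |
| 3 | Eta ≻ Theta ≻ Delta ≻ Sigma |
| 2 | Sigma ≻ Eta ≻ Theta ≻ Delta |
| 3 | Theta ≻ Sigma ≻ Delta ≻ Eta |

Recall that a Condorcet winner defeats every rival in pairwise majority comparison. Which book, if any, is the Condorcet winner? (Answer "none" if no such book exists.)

Check each pair by majority over 13 ballots:
Eta–Sigma: Eta 8–5.
Eta vs Theta: Eta, 10–3.
Eta–Delta: Delta 8–5.
Sigma vs Theta: Theta wins 11–2.
Sigma vs Delta: Delta, 8–5.
Theta–Delta: Theta 8–5.
Each book drops at least one matchup (Eta loses to Delta; Sigma loses to Eta; Theta loses to Eta; Delta loses to Theta); the cycle Eta → Theta → Delta → Eta rules out a Condorcet winner.

none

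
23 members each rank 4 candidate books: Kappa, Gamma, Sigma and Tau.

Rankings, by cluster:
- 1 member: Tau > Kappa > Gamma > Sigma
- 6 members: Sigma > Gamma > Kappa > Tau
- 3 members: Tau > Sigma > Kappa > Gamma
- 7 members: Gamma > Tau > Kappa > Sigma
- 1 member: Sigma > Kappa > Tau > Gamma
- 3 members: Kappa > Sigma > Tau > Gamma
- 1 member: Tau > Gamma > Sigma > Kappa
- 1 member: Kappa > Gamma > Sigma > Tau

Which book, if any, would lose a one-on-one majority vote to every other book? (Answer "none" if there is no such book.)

Head-to-head results (23 members):
Kappa vs Gamma: 1+3+1+3+1 = 9 for Kappa, 14 for Gamma — Gamma by 14–9.
Kappa vs Sigma: Kappa preferred on 1+7+3+1 = 12 ballots; Kappa wins 12–11.
Kappa vs Tau: Kappa preferred on 6+1+3+1 = 11 ballots; Tau wins 12–11.
Gamma vs Sigma: 10 to 13, Sigma.
Gamma vs Tau: Gamma preferred on 6+7+1 = 14 ballots; Gamma wins 14–9.
Sigma vs Tau: Tau wins 12–11.
No book is winless: Kappa beats Sigma; Gamma beats Kappa; Sigma beats Gamma; Tau beats Kappa. There is no Condorcet loser.

none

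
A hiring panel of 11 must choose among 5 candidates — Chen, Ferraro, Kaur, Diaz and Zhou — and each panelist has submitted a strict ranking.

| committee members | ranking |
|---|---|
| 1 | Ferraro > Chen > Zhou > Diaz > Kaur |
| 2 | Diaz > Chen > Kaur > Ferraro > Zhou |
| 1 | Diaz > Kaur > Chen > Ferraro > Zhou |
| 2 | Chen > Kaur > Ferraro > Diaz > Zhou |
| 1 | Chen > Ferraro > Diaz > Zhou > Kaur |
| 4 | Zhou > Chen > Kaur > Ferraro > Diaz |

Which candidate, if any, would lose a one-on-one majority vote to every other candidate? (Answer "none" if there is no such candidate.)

none

Head-to-head results (11 committee members):
Chen vs Ferraro: Chen wins 10–1.
Chen vs Kaur: Chen preferred on 1+2+2+1+4 = 10 ballots; Chen wins 10–1.
Chen vs Diaz: Chen, 8–3.
Chen–Zhou: Chen 7–4.
Ferraro vs Kaur: 1+1 = 2 for Ferraro, 9 for Kaur — Kaur by 9–2.
Ferraro vs Diaz: 8 to 3, Ferraro.
Ferraro vs Zhou: Ferraro, 7–4.
Kaur vs Diaz: Kaur wins 6–5.
Kaur vs Zhou: 2+1+2 = 5 for Kaur, 6 for Zhou — Zhou by 6–5.
Diaz vs Zhou: Diaz, 6–5.
Each candidate has at least one pairwise win (Chen beats Ferraro; Ferraro beats Diaz; Kaur beats Ferraro; Diaz beats Zhou; Zhou beats Kaur) — no Condorcet loser.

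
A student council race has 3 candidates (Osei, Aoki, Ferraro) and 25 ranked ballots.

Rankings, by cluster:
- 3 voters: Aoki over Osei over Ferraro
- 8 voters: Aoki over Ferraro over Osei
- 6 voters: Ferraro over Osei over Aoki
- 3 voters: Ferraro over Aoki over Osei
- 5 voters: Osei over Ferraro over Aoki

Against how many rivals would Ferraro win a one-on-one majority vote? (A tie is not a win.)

2

Ferraro against each rival (25 voters):
Ferraro vs Osei: 8+6+3 = 17 for Ferraro, 8 for Osei — Ferraro by 17–8.
Ferraro vs Aoki: 6+3+5 = 14 for Ferraro, 11 for Aoki — Ferraro by 14–11.
Ferraro beats Osei, Aoki — 2 pairwise wins.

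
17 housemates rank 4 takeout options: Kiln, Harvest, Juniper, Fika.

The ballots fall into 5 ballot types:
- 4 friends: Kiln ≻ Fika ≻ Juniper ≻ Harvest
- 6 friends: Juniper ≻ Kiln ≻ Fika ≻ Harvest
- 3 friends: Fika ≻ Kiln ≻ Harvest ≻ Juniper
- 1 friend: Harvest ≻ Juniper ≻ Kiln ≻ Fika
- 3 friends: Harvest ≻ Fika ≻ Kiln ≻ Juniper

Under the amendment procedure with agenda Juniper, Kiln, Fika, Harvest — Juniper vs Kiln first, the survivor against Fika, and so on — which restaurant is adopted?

Round 1: Juniper vs Kiln — 7–10, Kiln advances.
Round 2: Kiln vs Fika — 11–6, Kiln advances.
Round 3: Kiln vs Harvest — 13–4, Kiln advances.
The agenda winner is Kiln.

Kiln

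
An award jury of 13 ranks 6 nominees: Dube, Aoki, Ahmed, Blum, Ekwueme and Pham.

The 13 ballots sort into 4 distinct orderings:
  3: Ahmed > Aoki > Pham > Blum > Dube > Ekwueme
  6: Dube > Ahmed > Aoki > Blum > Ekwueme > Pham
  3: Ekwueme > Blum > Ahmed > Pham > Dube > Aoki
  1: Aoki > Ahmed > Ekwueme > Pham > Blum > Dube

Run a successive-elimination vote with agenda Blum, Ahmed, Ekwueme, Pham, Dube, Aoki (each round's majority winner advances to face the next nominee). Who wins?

Ahmed

Round 1: Blum vs Ahmed — 3–10, Ahmed advances.
Round 2: Ahmed vs Ekwueme — 10–3, Ahmed advances.
Round 3: Ahmed vs Pham — 13–0, Ahmed advances.
Round 4: Ahmed vs Dube — 7–6, Ahmed advances.
Round 5: Ahmed vs Aoki — 12–1, Ahmed advances.
The agenda winner is Ahmed.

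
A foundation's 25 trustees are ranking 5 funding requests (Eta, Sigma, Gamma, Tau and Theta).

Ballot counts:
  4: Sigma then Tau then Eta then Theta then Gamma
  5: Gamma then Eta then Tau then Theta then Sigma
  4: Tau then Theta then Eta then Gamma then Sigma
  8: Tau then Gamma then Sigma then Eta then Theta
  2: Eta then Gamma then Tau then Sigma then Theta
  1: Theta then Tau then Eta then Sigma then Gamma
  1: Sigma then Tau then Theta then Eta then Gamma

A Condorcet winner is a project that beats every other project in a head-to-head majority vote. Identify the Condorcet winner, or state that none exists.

Check each pair by majority over 25 ballots:
Eta–Sigma: Sigma 13–12.
Eta vs Gamma: Eta preferred on 4+4+2+1+1 = 12 ballots; Gamma wins 13–12.
Eta–Tau: Tau 18–7.
Eta vs Theta: 4+5+8+2 = 19 for Eta, 6 for Theta — Eta by 19–6.
Sigma vs Gamma: Gamma, 19–6.
Sigma vs Tau: 4+1 = 5 for Sigma, 20 for Tau — Tau by 20–5.
Sigma vs Theta: 4+8+2+1 = 15 for Sigma, 10 for Theta — Sigma by 15–10.
Gamma vs Tau: 7 to 18, Tau.
Gamma vs Theta: Gamma wins 15–10.
Tau vs Theta: Tau preferred on 4+5+4+8+2+1 = 24 ballots; Tau wins 24–1.
Tau wins every pairwise contest, so Tau is the Condorcet winner.

Tau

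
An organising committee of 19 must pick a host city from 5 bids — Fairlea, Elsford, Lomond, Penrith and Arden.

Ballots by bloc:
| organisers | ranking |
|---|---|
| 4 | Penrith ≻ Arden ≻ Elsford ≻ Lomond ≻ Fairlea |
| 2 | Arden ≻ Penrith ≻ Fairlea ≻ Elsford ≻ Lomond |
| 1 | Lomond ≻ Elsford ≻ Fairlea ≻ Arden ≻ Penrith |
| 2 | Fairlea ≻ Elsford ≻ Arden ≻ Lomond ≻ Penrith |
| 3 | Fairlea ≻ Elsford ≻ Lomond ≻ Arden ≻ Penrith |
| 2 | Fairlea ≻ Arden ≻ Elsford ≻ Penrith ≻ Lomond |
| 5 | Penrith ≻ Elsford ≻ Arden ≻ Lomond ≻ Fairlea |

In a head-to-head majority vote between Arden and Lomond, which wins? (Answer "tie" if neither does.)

Arden

Ballots ranking Arden above Lomond: 4 + 2 + 2 + 2 + 5 = 15.
Ballots ranking Lomond above Arden: 19 − 15 = 4.
Arden wins the head-to-head 15–4.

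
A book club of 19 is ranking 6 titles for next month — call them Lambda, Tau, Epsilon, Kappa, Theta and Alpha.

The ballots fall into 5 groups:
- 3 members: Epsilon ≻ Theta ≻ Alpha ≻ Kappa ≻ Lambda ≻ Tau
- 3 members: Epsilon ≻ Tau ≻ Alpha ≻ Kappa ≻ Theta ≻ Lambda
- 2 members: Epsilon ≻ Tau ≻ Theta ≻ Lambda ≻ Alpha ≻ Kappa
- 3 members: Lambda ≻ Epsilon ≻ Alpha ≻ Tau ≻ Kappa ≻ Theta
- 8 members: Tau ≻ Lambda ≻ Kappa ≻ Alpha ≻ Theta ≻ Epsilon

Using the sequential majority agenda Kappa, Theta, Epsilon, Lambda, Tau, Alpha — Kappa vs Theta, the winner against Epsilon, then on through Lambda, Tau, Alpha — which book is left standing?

Tau

Round 1: Kappa vs Theta — 14–5, Kappa advances.
Round 2: Kappa vs Epsilon — 8–11, Epsilon advances.
Round 3: Epsilon vs Lambda — 8–11, Lambda advances.
Round 4: Lambda vs Tau — 6–13, Tau advances.
Round 5: Tau vs Alpha — 13–6, Tau advances.
Tau survives the agenda.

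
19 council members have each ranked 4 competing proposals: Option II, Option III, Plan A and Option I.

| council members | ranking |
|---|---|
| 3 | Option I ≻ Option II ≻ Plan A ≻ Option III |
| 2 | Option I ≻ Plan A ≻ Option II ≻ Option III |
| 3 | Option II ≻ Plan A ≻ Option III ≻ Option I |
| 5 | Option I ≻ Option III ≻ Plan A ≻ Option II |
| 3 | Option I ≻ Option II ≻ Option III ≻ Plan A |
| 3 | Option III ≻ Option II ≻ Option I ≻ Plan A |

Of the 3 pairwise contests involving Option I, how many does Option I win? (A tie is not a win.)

3

Option I against each rival (19 council members):
Option I vs Option II: Option I is ranked higher on 3+2+5+3 = 13 ballots, Option II on 6. Option I wins 13–6.
Option I–Option III: Option I 13–6.
Option I–Plan A: Option I 16–3.
Option I beats Option II, Option III, Plan A — 3 pairwise wins.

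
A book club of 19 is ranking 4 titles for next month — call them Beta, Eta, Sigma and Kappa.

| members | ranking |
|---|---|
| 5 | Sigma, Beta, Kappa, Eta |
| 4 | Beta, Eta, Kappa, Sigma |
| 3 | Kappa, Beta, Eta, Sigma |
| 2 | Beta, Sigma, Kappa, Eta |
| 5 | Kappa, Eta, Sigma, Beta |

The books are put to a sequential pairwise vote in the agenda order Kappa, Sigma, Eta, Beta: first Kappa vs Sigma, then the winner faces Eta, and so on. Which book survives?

Round 1: Kappa vs Sigma — 12–7, Kappa advances.
Round 2: Kappa vs Eta — 15–4, Kappa advances.
Round 3: Kappa vs Beta — 8–11, Beta advances.
The agenda winner is Beta.

Beta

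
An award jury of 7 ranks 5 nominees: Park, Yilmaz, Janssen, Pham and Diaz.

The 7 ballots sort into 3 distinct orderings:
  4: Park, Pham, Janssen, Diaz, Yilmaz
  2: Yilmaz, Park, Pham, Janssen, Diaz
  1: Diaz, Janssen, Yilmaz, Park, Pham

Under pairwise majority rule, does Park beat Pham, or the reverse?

Park

Ballots ranking Park above Pham: 4 + 2 + 1 = 7.
Ballots ranking Pham above Park: 7 − 7 = 0.
Park wins the head-to-head 7–0.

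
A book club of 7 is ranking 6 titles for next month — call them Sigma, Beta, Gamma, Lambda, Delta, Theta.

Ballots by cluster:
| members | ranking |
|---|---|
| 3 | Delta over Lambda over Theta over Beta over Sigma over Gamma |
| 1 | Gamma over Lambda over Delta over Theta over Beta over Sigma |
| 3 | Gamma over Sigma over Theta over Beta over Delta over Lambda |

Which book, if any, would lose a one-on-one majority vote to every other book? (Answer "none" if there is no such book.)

Sigma

Pairwise majorities:
Sigma vs Beta: Beta wins 4–3.
Sigma vs Gamma: Sigma is ranked higher on 3 ballots, Gamma on 4. Gamma wins 4–3.
Sigma–Lambda: Lambda 4–3.
Sigma vs Delta: 3 to 4, Delta.
Sigma vs Theta: Sigma is ranked higher on 3 ballots, Theta on 4. Theta wins 4–3.
Beta vs Gamma: Gamma, 4–3.
Beta vs Lambda: Beta is ranked higher on 3 ballots, Lambda on 4. Lambda wins 4–3.
Beta vs Delta: 3 to 4, Delta.
Beta vs Theta: Beta is ranked higher on 0 ballots, Theta on 7. Theta wins 7–0.
Gamma vs Lambda: Gamma, 4–3.
Gamma vs Delta: Gamma preferred on 1+3 = 4 ballots; Gamma wins 4–3.
Gamma vs Theta: Gamma preferred on 1+3 = 4 ballots; Gamma wins 4–3.
Lambda vs Delta: 1 to 6, Delta.
Lambda vs Theta: 4 to 3, Lambda.
Delta vs Theta: 4 to 3, Delta.
Sigma is beaten in every head-to-head and is the Condorcet loser.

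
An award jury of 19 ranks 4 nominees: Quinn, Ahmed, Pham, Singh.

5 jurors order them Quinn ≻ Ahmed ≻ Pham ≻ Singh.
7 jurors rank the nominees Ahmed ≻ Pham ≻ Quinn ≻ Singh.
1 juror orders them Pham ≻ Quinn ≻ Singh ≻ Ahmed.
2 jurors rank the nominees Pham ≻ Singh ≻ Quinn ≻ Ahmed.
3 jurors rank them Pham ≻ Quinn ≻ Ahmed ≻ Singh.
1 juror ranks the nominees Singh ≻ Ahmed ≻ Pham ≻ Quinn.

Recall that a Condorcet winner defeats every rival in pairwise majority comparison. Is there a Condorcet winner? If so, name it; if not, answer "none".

none

Head-to-head results (19 jurors):
Quinn–Ahmed: Quinn 11–8.
Quinn–Pham: Pham 14–5.
Quinn vs Singh: Quinn, 16–3.
Ahmed vs Pham: Ahmed wins 13–6.
Ahmed–Singh: Ahmed 15–4.
Pham vs Singh: Pham, 18–1.
Every nominee loses at least once (Quinn loses to Pham; Ahmed loses to Quinn; Pham loses to Ahmed; Singh loses to Quinn). The majority relation contains the cycle Quinn → Ahmed → Pham → Quinn, so there is no Condorcet winner.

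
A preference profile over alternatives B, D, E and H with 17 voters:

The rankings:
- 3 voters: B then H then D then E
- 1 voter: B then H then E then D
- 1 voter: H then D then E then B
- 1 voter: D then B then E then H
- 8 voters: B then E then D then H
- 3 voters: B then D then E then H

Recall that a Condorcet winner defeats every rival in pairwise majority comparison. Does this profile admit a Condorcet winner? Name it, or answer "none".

B

Head-to-head results (17 voters):
B vs D: B is ranked higher on 3+1+8+3 = 15 ballots, D on 2. B wins 15–2.
B vs E: B preferred on 3+1+1+8+3 = 16 ballots; B wins 16–1.
B vs H: 16 to 1, B.
D vs E: 8 to 9, E.
D vs H: 12 to 5, D.
E vs H: E preferred on 1+8+3 = 12 ballots; E wins 12–5.
B beats each of D, E, H — B is the Condorcet winner.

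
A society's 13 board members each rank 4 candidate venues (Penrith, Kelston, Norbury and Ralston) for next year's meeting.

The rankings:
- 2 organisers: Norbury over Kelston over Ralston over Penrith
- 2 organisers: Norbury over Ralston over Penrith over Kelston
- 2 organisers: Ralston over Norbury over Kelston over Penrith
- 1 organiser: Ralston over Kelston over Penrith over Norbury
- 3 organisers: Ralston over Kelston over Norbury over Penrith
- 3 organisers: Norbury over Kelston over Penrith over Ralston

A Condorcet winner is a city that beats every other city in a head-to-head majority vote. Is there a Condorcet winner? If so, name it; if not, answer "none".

Pairwise majorities:
Penrith vs Kelston: Kelston wins 11–2.
Penrith vs Norbury: Norbury wins 12–1.
Penrith vs Ralston: Ralston, 10–3.
Kelston vs Norbury: Norbury, 9–4.
Kelston vs Ralston: Ralston wins 8–5.
Norbury vs Ralston: Norbury, 7–6.
Norbury beats each of Penrith, Kelston, Ralston — Norbury is the Condorcet winner.

Norbury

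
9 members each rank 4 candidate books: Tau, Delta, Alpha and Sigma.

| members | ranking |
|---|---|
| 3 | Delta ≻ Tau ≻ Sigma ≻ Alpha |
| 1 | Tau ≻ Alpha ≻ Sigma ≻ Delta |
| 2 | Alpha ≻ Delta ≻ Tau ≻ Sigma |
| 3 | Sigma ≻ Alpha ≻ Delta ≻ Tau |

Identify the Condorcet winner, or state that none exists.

none

Pairwise majorities:
Tau vs Delta: 1 to 8, Delta.
Tau vs Alpha: 4 to 5, Alpha.
Tau vs Sigma: 3+1+2 = 6 for Tau, 3 for Sigma — Tau by 6–3.
Delta vs Alpha: Delta is ranked higher on 3 ballots, Alpha on 6. Alpha wins 6–3.
Delta vs Sigma: 3+2 = 5 for Delta, 4 for Sigma — Delta by 5–4.
Alpha vs Sigma: 1+2 = 3 for Alpha, 6 for Sigma — Sigma by 6–3.
Every book loses at least once (Tau loses to Delta; Delta loses to Alpha; Alpha loses to Sigma; Sigma loses to Tau). The majority relation contains the cycle Tau → Sigma → Alpha → Tau, so there is no Condorcet winner.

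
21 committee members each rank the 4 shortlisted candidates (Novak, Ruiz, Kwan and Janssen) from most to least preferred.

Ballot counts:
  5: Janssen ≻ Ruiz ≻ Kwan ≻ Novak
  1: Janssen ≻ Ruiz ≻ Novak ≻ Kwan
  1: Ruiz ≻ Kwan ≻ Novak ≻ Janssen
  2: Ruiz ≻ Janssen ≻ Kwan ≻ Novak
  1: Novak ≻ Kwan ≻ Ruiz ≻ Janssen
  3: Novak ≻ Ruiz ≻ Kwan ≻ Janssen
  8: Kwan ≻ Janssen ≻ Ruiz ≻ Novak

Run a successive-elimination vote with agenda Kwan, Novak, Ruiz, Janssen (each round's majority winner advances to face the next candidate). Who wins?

Janssen

Round 1: Kwan vs Novak — 16–5, Kwan advances.
Round 2: Kwan vs Ruiz — 9–12, Ruiz advances.
Round 3: Ruiz vs Janssen — 7–14, Janssen advances.
The agenda winner is Janssen.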